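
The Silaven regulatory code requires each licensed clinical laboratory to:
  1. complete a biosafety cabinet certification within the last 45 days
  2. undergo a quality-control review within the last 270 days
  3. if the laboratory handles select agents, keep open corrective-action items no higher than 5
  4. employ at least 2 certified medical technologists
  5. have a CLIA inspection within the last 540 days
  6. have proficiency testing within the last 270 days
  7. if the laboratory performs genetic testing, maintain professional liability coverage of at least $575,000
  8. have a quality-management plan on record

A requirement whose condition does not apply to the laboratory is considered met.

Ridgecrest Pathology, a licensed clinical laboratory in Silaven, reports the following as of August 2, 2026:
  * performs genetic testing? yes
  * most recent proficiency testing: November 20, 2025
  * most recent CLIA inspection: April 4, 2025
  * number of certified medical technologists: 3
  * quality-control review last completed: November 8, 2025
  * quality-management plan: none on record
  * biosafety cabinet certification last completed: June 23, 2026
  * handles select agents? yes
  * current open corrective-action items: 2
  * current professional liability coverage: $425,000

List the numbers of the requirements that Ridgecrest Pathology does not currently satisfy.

1. biosafety cabinet certification 40 days ago vs limit 45 → met
2. quality-control review 267 days ago vs limit 270 → met
3. condition 'handles select agents' holds; open corrective-action items 2 ≤ 5 → met
4. certified medical technologists 3 ≥ 2 → met
5. CLIA inspection 485 days ago vs limit 540 → met
6. proficiency testing 255 days ago vs limit 270 → met
7. condition 'performs genetic testing' holds; professional liability coverage $425,000 < $575,000 → not met
8. quality-management plan absent → not met
Not met: 7, 8

7, 8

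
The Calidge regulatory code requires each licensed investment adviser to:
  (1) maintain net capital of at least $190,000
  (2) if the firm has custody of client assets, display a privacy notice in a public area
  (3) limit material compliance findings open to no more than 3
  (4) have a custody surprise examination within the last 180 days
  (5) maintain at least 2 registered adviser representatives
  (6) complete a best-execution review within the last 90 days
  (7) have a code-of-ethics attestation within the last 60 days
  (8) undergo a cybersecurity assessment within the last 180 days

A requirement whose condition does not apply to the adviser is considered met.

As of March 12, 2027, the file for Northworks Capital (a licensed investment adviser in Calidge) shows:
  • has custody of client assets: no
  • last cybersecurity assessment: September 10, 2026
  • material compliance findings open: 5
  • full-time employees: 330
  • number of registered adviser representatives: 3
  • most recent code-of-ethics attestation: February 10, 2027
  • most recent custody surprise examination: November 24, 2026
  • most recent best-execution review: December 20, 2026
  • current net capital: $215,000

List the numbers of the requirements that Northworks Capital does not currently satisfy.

1. net capital $215,000 ≥ $190,000 → met
2. condition 'has custody of client assets' does not hold → requirement n/a → met
3. material compliance findings open 5 > 3 → not met
4. custody surprise examination 108 days ago vs limit 180 → met
5. registered adviser representatives 3 ≥ 2 → met
6. best-execution review 82 days ago vs limit 90 → met
7. code-of-ethics attestation 30 days ago vs limit 60 → met
8. cybersecurity assessment 183 days ago vs limit 180 → not met
Not met: 3, 8

3, 8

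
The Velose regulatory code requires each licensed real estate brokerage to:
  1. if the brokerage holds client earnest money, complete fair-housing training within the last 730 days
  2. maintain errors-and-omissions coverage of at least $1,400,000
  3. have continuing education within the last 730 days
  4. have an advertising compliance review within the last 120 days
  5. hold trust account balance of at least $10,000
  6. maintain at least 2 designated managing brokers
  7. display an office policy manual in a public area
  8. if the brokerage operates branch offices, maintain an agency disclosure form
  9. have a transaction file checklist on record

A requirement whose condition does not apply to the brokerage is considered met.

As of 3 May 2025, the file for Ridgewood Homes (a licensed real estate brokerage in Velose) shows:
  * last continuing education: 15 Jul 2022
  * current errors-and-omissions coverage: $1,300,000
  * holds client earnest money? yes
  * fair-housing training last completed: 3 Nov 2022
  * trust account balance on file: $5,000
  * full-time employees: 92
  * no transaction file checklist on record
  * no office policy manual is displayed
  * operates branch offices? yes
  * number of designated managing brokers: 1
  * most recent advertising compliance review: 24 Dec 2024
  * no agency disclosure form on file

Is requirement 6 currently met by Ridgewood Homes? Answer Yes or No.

6. designated managing brokers 1 < 2 → not met

No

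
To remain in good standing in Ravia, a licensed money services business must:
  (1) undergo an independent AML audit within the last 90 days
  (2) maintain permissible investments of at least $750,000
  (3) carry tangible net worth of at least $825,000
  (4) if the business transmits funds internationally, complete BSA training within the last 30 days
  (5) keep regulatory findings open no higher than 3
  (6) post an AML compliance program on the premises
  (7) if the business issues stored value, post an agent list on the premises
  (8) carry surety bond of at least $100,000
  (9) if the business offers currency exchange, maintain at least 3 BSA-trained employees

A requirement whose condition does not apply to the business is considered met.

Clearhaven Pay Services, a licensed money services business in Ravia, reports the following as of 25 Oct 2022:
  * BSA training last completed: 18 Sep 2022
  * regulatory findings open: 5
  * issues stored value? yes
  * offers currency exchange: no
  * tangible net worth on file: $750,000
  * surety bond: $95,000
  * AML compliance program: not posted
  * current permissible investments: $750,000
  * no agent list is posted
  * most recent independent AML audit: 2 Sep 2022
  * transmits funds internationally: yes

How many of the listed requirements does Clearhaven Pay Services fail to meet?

1. independent AML audit 53 days ago vs limit 90 → met
2. permissible investments $750,000 ≥ $750,000 → met
3. tangible net worth $750,000 < $825,000 → not met
4. condition 'transmits funds internationally' holds; BSA training 37 days ago vs limit 30 → not met
5. regulatory findings open 5 > 3 → not met
6. AML compliance program absent → not met
7. condition 'issues stored value' holds; agent list absent → not met
8. surety bond $95,000 < $100,000 → not met
9. condition 'offers currency exchange' does not hold → requirement n/a → met
Not met: 6 of 9

6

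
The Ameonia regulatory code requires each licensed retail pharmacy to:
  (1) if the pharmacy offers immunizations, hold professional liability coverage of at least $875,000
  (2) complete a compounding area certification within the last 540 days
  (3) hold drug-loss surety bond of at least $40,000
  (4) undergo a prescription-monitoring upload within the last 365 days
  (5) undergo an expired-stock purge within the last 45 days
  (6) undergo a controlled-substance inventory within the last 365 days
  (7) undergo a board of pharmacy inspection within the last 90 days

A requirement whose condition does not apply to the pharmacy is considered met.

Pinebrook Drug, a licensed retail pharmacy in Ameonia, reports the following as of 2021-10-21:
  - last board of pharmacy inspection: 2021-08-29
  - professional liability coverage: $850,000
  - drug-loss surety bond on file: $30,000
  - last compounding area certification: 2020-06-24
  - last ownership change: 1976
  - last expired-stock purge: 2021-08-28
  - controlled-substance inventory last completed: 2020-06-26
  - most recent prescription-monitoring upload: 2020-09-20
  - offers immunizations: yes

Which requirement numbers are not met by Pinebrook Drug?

1, 3, 4, 5, 6

1. condition 'offers immunizations' holds; professional liability coverage $850,000 < $875,000 → not met
2. compounding area certification 484 days ago vs limit 540 → met
3. drug-loss surety bond $30,000 < $40,000 → not met
4. prescription-monitoring upload 396 days ago vs limit 365 → not met
5. expired-stock purge 54 days ago vs limit 45 → not met
6. controlled-substance inventory 482 days ago vs limit 365 → not met
7. board of pharmacy inspection 53 days ago vs limit 90 → met
Not met: 1, 3, 4, 5, 6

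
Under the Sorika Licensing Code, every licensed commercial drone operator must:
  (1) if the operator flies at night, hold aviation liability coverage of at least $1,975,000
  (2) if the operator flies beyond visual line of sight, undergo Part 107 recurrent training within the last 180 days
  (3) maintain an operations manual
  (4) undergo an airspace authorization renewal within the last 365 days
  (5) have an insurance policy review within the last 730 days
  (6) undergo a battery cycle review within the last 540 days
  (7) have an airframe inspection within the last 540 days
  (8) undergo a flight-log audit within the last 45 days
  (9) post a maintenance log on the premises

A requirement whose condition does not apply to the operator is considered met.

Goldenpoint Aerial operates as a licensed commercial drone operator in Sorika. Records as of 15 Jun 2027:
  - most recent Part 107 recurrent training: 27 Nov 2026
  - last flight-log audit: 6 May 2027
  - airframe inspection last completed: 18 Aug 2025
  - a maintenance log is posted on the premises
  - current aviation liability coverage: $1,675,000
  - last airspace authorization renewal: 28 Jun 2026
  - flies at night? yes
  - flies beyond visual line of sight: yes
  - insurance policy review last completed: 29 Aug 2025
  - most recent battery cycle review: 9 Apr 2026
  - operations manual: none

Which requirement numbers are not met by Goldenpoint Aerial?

1. condition 'flies at night' holds; aviation liability coverage $1,675,000 < $1,975,000 → not met
2. condition 'flies beyond visual line of sight' holds; Part 107 recurrent training 200 days ago vs limit 180 → not met
3. operations manual absent → not met
4. airspace authorization renewal 352 days ago vs limit 365 → met
5. insurance policy review 655 days ago vs limit 730 → met
6. battery cycle review 432 days ago vs limit 540 → met
7. airframe inspection 666 days ago vs limit 540 → not met
8. flight-log audit 40 days ago vs limit 45 → met
9. maintenance log present → met
Not met: 1, 2, 3, 7

1, 2, 3, 7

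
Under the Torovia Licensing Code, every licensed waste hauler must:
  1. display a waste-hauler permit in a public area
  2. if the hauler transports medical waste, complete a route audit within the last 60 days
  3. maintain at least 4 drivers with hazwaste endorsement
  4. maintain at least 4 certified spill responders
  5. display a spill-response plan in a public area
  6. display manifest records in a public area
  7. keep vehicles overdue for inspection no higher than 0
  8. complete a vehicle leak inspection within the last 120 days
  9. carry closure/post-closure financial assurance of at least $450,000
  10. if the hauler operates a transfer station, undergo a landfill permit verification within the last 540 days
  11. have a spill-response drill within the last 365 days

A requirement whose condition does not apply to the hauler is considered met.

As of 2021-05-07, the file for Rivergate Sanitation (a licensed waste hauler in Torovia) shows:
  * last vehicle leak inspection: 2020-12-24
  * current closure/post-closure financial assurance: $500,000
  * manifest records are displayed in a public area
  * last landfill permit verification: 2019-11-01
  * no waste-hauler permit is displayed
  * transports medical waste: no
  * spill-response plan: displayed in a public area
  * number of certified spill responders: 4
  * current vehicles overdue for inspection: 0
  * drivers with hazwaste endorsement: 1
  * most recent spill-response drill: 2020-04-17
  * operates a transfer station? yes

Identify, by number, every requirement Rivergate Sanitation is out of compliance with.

1. waste-hauler permit absent → not met
2. condition 'transports medical waste' does not hold → requirement n/a → met
3. drivers with hazwaste endorsement 1 < 4 → not met
4. certified spill responders 4 ≥ 4 → met
5. spill-response plan present → met
6. manifest records present → met
7. vehicles overdue for inspection 0 ≤ 0 → met
8. vehicle leak inspection 134 days ago vs limit 120 → not met
9. closure/post-closure financial assurance $500,000 ≥ $450,000 → met
10. condition 'operates a transfer station' holds; landfill permit verification 553 days ago vs limit 540 → not met
11. spill-response drill 385 days ago vs limit 365 → not met
Not met: 1, 3, 8, 10, 11

1, 3, 8, 10, 11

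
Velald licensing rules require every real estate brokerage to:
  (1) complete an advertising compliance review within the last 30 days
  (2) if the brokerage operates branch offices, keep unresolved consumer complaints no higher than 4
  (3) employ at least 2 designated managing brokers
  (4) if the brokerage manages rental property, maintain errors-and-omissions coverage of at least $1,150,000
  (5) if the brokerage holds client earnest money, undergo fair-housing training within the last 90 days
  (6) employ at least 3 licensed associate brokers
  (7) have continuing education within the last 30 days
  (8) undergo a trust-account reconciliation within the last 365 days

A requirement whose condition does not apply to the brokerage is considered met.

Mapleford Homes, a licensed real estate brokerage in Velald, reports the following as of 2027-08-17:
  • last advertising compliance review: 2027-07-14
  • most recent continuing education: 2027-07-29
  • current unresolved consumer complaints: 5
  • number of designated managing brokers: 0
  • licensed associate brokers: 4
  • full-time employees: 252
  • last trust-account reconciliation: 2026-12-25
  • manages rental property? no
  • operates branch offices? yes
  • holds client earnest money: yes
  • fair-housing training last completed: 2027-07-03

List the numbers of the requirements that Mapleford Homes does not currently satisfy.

1. advertising compliance review 34 days ago vs limit 30 → not met
2. condition 'operates branch offices' holds; unresolved consumer complaints 5 > 4 → not met
3. designated managing brokers 0 < 2 → not met
4. condition 'manages rental property' does not hold → requirement n/a → met
5. condition 'holds client earnest money' holds; fair-housing training 45 days ago vs limit 90 → met
6. licensed associate brokers 4 ≥ 3 → met
7. continuing education 19 days ago vs limit 30 → met
8. trust-account reconciliation 235 days ago vs limit 365 → met
Not met: 1, 2, 3

1, 2, 3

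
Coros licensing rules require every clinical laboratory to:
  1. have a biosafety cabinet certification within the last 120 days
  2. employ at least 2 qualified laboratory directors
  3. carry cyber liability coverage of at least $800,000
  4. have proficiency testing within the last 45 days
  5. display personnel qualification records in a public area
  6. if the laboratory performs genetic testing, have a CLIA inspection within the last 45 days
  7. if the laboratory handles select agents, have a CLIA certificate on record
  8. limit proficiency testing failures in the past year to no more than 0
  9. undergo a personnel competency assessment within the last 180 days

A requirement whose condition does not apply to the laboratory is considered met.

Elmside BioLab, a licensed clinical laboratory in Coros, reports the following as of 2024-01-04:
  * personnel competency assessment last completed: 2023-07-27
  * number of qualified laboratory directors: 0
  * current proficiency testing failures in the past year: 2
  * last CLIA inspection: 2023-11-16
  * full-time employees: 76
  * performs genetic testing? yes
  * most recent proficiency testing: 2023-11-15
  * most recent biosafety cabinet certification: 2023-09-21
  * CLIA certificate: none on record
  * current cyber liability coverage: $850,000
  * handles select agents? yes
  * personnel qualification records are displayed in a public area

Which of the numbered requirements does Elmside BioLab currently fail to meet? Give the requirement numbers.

1. biosafety cabinet certification 105 days ago vs limit 120 → met
2. qualified laboratory directors 0 < 2 → not met
3. cyber liability coverage $850,000 ≥ $800,000 → met
4. proficiency testing 50 days ago vs limit 45 → not met
5. personnel qualification records present → met
6. condition 'performs genetic testing' holds; CLIA inspection 49 days ago vs limit 45 → not met
7. condition 'handles select agents' holds; CLIA certificate absent → not met
8. proficiency testing failures in the past year 2 > 0 → not met
9. personnel competency assessment 161 days ago vs limit 180 → met
Not met: 2, 4, 6, 7, 8

2, 4, 6, 7, 8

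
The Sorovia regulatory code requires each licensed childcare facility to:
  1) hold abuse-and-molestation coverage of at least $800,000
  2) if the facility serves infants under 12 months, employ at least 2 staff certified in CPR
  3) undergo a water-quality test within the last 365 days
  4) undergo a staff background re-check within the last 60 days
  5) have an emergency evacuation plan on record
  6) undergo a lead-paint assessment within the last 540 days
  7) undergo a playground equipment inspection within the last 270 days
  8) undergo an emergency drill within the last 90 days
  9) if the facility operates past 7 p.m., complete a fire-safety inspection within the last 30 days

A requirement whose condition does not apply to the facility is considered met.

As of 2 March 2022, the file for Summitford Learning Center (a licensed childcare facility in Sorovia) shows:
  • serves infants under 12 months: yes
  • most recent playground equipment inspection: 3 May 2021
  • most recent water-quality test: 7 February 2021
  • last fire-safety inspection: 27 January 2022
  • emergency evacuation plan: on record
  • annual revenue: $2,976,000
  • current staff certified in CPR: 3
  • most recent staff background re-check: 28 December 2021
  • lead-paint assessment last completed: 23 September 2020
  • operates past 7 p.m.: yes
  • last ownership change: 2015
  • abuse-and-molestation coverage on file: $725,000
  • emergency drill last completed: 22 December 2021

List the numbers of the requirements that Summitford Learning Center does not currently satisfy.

1, 3, 4, 7, 9

1. abuse-and-molestation coverage $725,000 < $800,000 → not met
2. condition 'serves infants under 12 months' holds; staff certified in CPR 3 ≥ 2 → met
3. water-quality test 388 days ago vs limit 365 → not met
4. staff background re-check 64 days ago vs limit 60 → not met
5. emergency evacuation plan present → met
6. lead-paint assessment 525 days ago vs limit 540 → met
7. playground equipment inspection 303 days ago vs limit 270 → not met
8. emergency drill 70 days ago vs limit 90 → met
9. condition 'operates past 7 p.m.' holds; fire-safety inspection 34 days ago vs limit 30 → not met
Not met: 1, 3, 4, 7, 9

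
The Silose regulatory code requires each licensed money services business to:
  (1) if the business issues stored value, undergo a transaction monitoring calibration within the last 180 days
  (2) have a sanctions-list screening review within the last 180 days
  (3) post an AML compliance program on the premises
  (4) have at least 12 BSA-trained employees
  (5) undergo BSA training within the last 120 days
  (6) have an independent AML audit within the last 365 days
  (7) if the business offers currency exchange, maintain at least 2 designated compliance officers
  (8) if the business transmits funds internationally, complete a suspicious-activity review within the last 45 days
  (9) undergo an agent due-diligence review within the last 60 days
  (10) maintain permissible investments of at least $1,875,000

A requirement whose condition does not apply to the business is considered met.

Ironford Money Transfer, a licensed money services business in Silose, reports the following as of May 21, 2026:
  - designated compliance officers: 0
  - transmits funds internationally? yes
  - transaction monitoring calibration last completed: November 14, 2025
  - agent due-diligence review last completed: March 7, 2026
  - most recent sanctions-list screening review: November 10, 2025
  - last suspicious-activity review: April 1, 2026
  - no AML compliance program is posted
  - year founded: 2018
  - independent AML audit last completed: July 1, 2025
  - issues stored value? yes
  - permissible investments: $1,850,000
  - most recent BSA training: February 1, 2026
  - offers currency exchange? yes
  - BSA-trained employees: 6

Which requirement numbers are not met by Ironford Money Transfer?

1, 2, 3, 4, 7, 8, 9, 10

1. condition 'issues stored value' holds; transaction monitoring calibration 188 days ago vs limit 180 → not met
2. sanctions-list screening review 192 days ago vs limit 180 → not met
3. AML compliance program absent → not met
4. BSA-trained employees 6 < 12 → not met
5. BSA training 109 days ago vs limit 120 → met
6. independent AML audit 324 days ago vs limit 365 → met
7. condition 'offers currency exchange' holds; designated compliance officers 0 < 2 → not met
8. condition 'transmits funds internationally' holds; suspicious-activity review 50 days ago vs limit 45 → not met
9. agent due-diligence review 75 days ago vs limit 60 → not met
10. permissible investments $1,850,000 < $1,875,000 → not met
Not met: 1, 2, 3, 4, 7, 8, 9, 10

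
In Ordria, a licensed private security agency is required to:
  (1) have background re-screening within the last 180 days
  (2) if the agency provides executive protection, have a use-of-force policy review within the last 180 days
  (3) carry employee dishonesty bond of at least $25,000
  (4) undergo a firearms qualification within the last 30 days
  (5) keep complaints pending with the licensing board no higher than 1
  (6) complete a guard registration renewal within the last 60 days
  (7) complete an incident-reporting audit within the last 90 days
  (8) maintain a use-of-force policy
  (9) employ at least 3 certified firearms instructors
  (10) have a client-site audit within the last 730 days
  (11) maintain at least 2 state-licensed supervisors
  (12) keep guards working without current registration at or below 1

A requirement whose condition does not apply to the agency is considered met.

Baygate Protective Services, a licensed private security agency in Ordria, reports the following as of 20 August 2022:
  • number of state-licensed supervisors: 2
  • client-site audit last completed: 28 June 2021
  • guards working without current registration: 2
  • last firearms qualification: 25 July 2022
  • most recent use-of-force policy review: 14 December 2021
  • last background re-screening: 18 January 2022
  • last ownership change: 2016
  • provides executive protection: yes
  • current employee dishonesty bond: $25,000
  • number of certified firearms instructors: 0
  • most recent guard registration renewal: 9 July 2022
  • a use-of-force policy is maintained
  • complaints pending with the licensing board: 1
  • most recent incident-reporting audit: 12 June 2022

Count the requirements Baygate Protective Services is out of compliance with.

4

1. background re-screening 214 days ago vs limit 180 → not met
2. condition 'provides executive protection' holds; use-of-force policy review 249 days ago vs limit 180 → not met
3. employee dishonesty bond $25,000 ≥ $25,000 → met
4. firearms qualification 26 days ago vs limit 30 → met
5. complaints pending with the licensing board 1 ≤ 1 → met
6. guard registration renewal 42 days ago vs limit 60 → met
7. incident-reporting audit 69 days ago vs limit 90 → met
8. use-of-force policy present → met
9. certified firearms instructors 0 < 3 → not met
10. client-site audit 418 days ago vs limit 730 → met
11. state-licensed supervisors 2 ≥ 2 → met
12. guards working without current registration 2 > 1 → not met
Not met: 4 of 12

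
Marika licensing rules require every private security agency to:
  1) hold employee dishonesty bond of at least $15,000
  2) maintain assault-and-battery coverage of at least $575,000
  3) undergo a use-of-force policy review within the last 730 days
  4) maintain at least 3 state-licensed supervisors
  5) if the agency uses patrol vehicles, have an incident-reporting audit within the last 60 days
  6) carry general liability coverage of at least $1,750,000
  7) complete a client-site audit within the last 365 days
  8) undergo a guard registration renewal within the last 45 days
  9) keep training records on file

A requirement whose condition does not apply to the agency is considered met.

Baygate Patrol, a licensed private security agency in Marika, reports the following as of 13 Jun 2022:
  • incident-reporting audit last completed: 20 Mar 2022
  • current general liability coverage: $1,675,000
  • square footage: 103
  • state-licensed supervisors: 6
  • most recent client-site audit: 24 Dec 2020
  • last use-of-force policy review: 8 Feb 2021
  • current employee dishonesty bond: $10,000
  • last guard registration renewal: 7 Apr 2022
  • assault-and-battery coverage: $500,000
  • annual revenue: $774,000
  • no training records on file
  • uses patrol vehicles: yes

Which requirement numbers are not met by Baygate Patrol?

1, 2, 5, 6, 7, 8, 9

1. employee dishonesty bond $10,000 < $15,000 → not met
2. assault-and-battery coverage $500,000 < $575,000 → not met
3. use-of-force policy review 490 days ago vs limit 730 → met
4. state-licensed supervisors 6 ≥ 3 → met
5. condition 'uses patrol vehicles' holds; incident-reporting audit 85 days ago vs limit 60 → not met
6. general liability coverage $1,675,000 < $1,750,000 → not met
7. client-site audit 536 days ago vs limit 365 → not met
8. guard registration renewal 67 days ago vs limit 45 → not met
9. training records absent → not met
Not met: 1, 2, 5, 6, 7, 8, 9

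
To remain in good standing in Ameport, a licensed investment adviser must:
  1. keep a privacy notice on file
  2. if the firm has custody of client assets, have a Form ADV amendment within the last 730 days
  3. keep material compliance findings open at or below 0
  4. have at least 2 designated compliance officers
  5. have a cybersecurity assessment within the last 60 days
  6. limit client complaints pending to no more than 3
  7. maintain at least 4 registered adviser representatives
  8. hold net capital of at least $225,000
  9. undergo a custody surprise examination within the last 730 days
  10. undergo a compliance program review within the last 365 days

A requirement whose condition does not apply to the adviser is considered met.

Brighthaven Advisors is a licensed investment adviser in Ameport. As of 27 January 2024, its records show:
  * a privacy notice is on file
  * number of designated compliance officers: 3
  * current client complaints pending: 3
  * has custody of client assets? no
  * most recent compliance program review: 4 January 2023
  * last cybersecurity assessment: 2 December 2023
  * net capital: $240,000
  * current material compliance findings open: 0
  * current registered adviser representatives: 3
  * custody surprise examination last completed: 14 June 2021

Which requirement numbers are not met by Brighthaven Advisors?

7, 9, 10

1. privacy notice present → met
2. condition 'has custody of client assets' does not hold → requirement n/a → met
3. material compliance findings open 0 ≤ 0 → met
4. designated compliance officers 3 ≥ 2 → met
5. cybersecurity assessment 56 days ago vs limit 60 → met
6. client complaints pending 3 ≤ 3 → met
7. registered adviser representatives 3 < 4 → not met
8. net capital $240,000 ≥ $225,000 → met
9. custody surprise examination 957 days ago vs limit 730 → not met
10. compliance program review 388 days ago vs limit 365 → not met
Not met: 7, 9, 10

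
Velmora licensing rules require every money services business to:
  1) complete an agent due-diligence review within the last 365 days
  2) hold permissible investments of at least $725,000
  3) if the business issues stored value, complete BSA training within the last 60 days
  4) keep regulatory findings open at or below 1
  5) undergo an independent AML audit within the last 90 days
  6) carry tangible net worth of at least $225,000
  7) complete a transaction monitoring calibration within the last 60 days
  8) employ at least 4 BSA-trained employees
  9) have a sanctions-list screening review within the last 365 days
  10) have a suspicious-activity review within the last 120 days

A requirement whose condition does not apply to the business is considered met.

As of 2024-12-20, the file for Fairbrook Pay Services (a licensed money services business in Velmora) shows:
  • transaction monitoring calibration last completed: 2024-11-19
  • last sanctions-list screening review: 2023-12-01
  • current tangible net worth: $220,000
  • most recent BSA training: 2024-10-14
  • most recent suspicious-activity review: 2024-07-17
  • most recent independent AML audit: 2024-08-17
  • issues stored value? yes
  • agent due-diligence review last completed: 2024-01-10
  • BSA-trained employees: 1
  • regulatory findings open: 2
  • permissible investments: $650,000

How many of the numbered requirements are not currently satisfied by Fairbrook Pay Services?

8

1. agent due-diligence review 345 days ago vs limit 365 → met
2. permissible investments $650,000 < $725,000 → not met
3. condition 'issues stored value' holds; BSA training 67 days ago vs limit 60 → not met
4. regulatory findings open 2 > 1 → not met
5. independent AML audit 125 days ago vs limit 90 → not met
6. tangible net worth $220,000 < $225,000 → not met
7. transaction monitoring calibration 31 days ago vs limit 60 → met
8. BSA-trained employees 1 < 4 → not met
9. sanctions-list screening review 385 days ago vs limit 365 → not met
10. suspicious-activity review 156 days ago vs limit 120 → not met
Not met: 8 of 10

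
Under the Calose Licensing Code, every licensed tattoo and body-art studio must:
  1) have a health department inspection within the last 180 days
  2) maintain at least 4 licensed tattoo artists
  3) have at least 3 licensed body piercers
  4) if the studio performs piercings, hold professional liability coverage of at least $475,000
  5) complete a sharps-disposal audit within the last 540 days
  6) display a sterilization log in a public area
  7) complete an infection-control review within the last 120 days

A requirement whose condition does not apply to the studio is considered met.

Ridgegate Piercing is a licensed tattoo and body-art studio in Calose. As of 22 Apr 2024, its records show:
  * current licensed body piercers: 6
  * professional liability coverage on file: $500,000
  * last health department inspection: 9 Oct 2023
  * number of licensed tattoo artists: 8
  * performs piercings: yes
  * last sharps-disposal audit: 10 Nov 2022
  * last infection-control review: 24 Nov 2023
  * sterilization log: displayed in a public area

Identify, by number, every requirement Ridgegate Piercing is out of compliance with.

1, 7

1. health department inspection 196 days ago vs limit 180 → not met
2. licensed tattoo artists 8 ≥ 4 → met
3. licensed body piercers 6 ≥ 3 → met
4. condition 'performs piercings' holds; professional liability coverage $500,000 ≥ $475,000 → met
5. sharps-disposal audit 529 days ago vs limit 540 → met
6. sterilization log present → met
7. infection-control review 150 days ago vs limit 120 → not met
Not met: 1, 7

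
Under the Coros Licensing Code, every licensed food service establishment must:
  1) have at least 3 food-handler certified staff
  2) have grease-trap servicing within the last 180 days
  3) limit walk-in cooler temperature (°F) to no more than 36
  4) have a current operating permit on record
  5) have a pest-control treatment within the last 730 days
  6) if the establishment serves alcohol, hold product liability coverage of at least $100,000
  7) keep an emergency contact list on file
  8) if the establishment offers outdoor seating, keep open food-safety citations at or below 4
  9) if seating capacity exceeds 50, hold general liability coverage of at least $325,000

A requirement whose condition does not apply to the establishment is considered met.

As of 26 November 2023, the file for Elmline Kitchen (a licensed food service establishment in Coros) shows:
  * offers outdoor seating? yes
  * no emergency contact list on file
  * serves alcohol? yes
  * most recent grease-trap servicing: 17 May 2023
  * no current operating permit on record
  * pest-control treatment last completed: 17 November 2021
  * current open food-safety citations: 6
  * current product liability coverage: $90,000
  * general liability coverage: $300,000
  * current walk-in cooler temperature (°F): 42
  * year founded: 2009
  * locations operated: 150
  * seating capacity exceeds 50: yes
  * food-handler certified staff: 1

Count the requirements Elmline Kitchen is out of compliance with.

1. food-handler certified staff 1 < 3 → not met
2. grease-trap servicing 193 days ago vs limit 180 → not met
3. walk-in cooler temperature (°F) 42 > 36 → not met
4. current operating permit absent → not met
5. pest-control treatment 739 days ago vs limit 730 → not met
6. condition 'serves alcohol' holds; product liability coverage $90,000 < $100,000 → not met
7. emergency contact list absent → not met
8. condition 'offers outdoor seating' holds; open food-safety citations 6 > 4 → not met
9. condition 'seating capacity exceeds 50' holds; general liability coverage $300,000 < $325,000 → not met
Not met: 9 of 9

9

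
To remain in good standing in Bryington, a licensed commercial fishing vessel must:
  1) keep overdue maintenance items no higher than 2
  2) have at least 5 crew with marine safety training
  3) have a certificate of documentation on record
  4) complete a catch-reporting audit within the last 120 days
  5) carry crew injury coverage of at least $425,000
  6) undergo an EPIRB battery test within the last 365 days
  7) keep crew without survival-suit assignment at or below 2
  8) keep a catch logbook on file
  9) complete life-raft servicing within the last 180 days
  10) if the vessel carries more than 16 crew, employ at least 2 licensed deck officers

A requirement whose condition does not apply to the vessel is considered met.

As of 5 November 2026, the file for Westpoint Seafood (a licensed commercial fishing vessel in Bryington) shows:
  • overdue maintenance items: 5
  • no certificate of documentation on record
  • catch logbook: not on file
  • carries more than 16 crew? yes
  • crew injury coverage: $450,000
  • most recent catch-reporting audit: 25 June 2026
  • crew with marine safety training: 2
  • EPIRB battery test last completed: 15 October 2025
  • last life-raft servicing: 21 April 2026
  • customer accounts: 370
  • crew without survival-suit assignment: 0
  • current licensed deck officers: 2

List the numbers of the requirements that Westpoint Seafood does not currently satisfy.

1. overdue maintenance items 5 > 2 → not met
2. crew with marine safety training 2 < 5 → not met
3. certificate of documentation absent → not met
4. catch-reporting audit 133 days ago vs limit 120 → not met
5. crew injury coverage $450,000 ≥ $425,000 → met
6. EPIRB battery test 386 days ago vs limit 365 → not met
7. crew without survival-suit assignment 0 ≤ 2 → met
8. catch logbook absent → not met
9. life-raft servicing 198 days ago vs limit 180 → not met
10. condition 'carries more than 16 crew' holds; licensed deck officers 2 ≥ 2 → met
Not met: 1, 2, 3, 4, 6, 8, 9

1, 2, 3, 4, 6, 8, 9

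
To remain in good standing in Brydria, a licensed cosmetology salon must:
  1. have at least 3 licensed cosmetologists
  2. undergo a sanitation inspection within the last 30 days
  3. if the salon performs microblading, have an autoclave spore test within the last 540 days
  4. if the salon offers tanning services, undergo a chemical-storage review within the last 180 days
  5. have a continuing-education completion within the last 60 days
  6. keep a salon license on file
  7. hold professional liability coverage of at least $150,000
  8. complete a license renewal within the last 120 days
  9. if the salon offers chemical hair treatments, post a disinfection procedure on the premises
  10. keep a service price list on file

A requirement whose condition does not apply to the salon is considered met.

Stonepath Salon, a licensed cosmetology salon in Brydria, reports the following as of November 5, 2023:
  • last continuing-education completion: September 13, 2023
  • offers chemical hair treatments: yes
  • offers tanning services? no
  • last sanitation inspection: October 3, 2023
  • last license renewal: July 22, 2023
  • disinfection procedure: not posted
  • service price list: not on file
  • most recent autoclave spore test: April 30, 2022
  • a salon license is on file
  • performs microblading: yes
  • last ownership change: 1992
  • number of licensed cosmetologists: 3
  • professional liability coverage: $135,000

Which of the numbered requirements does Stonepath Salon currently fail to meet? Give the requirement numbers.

1. licensed cosmetologists 3 ≥ 3 → met
2. sanitation inspection 33 days ago vs limit 30 → not met
3. condition 'performs microblading' holds; autoclave spore test 554 days ago vs limit 540 → not met
4. condition 'offers tanning services' does not hold → requirement n/a → met
5. continuing-education completion 53 days ago vs limit 60 → met
6. salon license present → met
7. professional liability coverage $135,000 < $150,000 → not met
8. license renewal 106 days ago vs limit 120 → met
9. condition 'offers chemical hair treatments' holds; disinfection procedure absent → not met
10. service price list absent → not met
Not met: 2, 3, 7, 9, 10

2, 3, 7, 9, 10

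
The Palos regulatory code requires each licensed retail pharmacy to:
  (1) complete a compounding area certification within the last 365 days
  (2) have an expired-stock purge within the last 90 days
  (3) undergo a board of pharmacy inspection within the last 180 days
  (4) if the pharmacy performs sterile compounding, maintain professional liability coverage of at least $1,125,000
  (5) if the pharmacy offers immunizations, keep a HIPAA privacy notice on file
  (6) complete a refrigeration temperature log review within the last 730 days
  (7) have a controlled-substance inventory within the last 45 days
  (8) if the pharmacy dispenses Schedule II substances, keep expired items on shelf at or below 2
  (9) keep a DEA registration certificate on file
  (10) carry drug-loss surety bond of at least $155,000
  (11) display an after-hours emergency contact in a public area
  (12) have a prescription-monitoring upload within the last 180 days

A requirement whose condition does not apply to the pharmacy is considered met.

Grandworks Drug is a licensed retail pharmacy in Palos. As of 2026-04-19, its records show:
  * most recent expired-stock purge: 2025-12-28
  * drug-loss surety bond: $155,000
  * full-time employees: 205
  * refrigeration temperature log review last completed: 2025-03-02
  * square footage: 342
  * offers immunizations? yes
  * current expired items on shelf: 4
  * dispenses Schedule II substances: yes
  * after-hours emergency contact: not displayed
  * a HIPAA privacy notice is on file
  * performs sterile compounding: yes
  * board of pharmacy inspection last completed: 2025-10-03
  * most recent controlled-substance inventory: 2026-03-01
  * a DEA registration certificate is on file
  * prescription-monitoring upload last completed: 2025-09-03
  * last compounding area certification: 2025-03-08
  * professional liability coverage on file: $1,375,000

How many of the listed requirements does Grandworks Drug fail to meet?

7

1. compounding area certification 407 days ago vs limit 365 → not met
2. expired-stock purge 112 days ago vs limit 90 → not met
3. board of pharmacy inspection 198 days ago vs limit 180 → not met
4. condition 'performs sterile compounding' holds; professional liability coverage $1,375,000 ≥ $1,125,000 → met
5. condition 'offers immunizations' holds; HIPAA privacy notice present → met
6. refrigeration temperature log review 413 days ago vs limit 730 → met
7. controlled-substance inventory 49 days ago vs limit 45 → not met
8. condition 'dispenses Schedule II substances' holds; expired items on shelf 4 > 2 → not met
9. DEA registration certificate present → met
10. drug-loss surety bond $155,000 ≥ $155,000 → met
11. after-hours emergency contact absent → not met
12. prescription-monitoring upload 228 days ago vs limit 180 → not met
Not met: 7 of 12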